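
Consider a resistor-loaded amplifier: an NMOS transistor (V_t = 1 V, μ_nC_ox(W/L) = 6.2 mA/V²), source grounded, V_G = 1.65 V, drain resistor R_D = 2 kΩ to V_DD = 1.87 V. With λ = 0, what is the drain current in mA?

V_GS = V_G = 1.65 V, so V_ov = 1.65 − 1 = 0.65 V.
Assume saturation: I_D = ½ k_n V_ov² = 0.5 × 6.2 × 0.65² = 1.31 mA, giving V_DS = V_DD − I_D R_D = 1.87 − 1.31 × 2 = -0.749 V.
But -0.749 V < V_ov = 0.65 V, so the device is actually in triode.
In triode I_D = k_n[V_ov V_DS − ½ V_DS²] and I_D = (V_DD − V_DS)/R_D. Equating: 6.2 V_DS² − 9.06 V_DS + 1.87 = 0, giving V_DS = 0.249 V (the root below V_ov).
I_D = (1.87 − 0.249) / 2 = 0.811 mA.

I_D = 0.811 mA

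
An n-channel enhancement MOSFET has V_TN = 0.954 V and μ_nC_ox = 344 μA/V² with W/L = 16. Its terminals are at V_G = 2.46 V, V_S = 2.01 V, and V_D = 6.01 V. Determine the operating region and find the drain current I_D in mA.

Cutoff; I_D = 0 mA

V_GS = V_G − V_S = 2.46 − 2.01 = 0.45 V; V_DS = V_D − V_S = 6.01 − 2.01 = 4 V.
V_GS = 0.45 V < V_TN = 0.954 V, so the transistor is in cutoff.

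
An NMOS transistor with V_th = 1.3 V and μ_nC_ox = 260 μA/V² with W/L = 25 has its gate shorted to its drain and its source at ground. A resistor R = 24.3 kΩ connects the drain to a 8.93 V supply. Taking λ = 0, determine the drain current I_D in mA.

With gate tied to drain, V_GS = V_DS ≥ V_GS − V_th, so the device is in saturation.
k_n = μ_nC_ox · (W/L) = 6.5 mA/V².
KCL at the drain: ½ k_n (V_GS − V_th)² = (V_DD − V_GS)/R.
Let x = V_GS − 1.3. Then 79 x² + x − 7.63 = 0, giving x = 0.305 V (positive root), so V_GS = 1.6 V.
I_D = (V_DD − V_GS)/R = (8.93 − 1.6) / 24.3 = 0.301 mA.

I_D = 0.301 mA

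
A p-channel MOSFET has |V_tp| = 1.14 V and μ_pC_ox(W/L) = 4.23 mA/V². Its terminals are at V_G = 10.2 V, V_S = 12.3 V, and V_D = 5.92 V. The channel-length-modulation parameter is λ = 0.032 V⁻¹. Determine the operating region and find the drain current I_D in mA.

V_SG = V_S − V_G = 12.3 − 10.2 = 2.1 V; V_SD = V_S − V_D = 12.3 − 5.92 = 6.38 V.
V_ov = V_SG − |V_tp| = 2.1 − 1.14 = 0.96 V.
Since V_SD = 6.38 V ≥ V_ov = 0.96 V, the device is in saturation.
I_D = ½ k_p V_ov² (1 + λ V_SD) = 0.5 × 4.23 × 0.96² × (1 + 0.032 × 6.38) = 2.35 mA.

Saturation; I_D = 2.35 mA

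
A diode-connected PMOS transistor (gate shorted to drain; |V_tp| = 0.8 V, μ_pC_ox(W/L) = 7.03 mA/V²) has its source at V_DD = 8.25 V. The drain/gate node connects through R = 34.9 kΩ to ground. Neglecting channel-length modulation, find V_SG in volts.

With gate tied to drain, V_SG = V_SD ≥ V_SG − |V_tp|, so the device is in saturation.
KCL at the drain: ½ k_p (V_SG − |V_tp|)² = (V_DD − V_SG)/R.
Let x = V_SG − 0.8. Then 123 x² + x − 7.45 = 0, giving x = 0.242 V (positive root), so V_SG = 1.04 V.
I_D = (V_DD − V_SG)/R = (8.25 − 1.04) / 34.9 = 0.207 mA.

V_SG = 1.04 V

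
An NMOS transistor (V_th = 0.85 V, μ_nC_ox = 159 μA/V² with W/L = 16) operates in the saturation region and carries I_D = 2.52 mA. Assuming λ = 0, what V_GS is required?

V_GS = 2.26 V

k_n = μ_nC_ox · (W/L) = 2.544 mA/V².
In saturation I_D = ½ k_n (V_GS − V_th)², so V_GS − V_th = √(2 I_D / k_n) = √(2 × 2.52 / 2.544) = 1.41 V.
V_GS = 0.85 + 1.41 = 2.26 V.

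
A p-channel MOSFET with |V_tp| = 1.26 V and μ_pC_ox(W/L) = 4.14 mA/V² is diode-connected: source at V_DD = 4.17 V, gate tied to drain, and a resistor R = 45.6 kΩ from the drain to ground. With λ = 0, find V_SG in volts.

With gate tied to drain, V_SG = V_SD ≥ V_SG − |V_tp|, so the device is in saturation.
KCL at the drain: ½ k_p (V_SG − |V_tp|)² = (V_DD − V_SG)/R.
Let x = V_SG − 1.26. Then 94.4 x² + x − 2.91 = 0, giving x = 0.17 V (positive root), so V_SG = 1.43 V.
I_D = (V_DD − V_SG)/R = (4.17 − 1.43) / 45.6 = 0.0601 mA.

V_SG = 1.43 V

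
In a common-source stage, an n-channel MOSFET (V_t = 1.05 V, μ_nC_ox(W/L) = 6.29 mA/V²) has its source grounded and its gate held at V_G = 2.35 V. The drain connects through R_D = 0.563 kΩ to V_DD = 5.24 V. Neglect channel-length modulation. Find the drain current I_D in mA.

I_D = 5.32 mA

V_GS = V_G = 2.35 V, so V_ov = 2.35 − 1.05 = 1.3 V.
Assume saturation: I_D = ½ k_n V_ov² = 0.5 × 6.29 × 1.3² = 5.32 mA, giving V_DS = V_DD − I_D R_D = 5.24 − 5.32 × 0.563 = 2.25 V.
V_DS = 2.25 V ≥ V_ov = 1.3 V, confirming saturation.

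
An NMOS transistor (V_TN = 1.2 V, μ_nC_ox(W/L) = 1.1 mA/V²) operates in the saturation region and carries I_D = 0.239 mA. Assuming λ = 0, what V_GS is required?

V_GS = 1.86 V

In saturation I_D = ½ k_n (V_GS − V_TN)², so V_GS − V_TN = √(2 I_D / k_n) = √(2 × 0.239 / 1.1) = 0.659 V.
V_GS = 1.2 + 0.659 = 1.86 V.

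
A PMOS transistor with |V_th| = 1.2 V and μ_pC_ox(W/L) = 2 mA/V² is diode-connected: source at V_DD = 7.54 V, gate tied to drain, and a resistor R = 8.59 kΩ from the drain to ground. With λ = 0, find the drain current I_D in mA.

With gate tied to drain, V_SG = V_SD ≥ V_SG − |V_th|, so the device is in saturation.
KCL at the drain: ½ k_p (V_SG − |V_th|)² = (V_DD − V_SG)/R.
Let x = V_SG − 1.2. Then 8.59 x² + x − 6.34 = 0, giving x = 0.803 V (positive root), so V_SG = 2 V.
I_D = (V_DD − V_SG)/R = (7.54 − 2) / 8.59 = 0.645 mA.

I_D = 0.645 mA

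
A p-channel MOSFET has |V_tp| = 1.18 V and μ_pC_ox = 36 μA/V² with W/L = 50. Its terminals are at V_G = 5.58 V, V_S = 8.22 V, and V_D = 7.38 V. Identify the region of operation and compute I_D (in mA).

Triode; I_D = 1.57 mA

V_SG = V_S − V_G = 8.22 − 5.58 = 2.64 V; V_SD = V_S − V_D = 8.22 − 7.38 = 0.84 V.
k_p = μ_pC_ox · (W/L) = 1.8 mA/V².
V_ov = V_SG − |V_tp| = 2.64 − 1.18 = 1.46 V.
Since V_SD = 0.84 V < V_ov = 1.46 V, the device is in the triode region.
I_D = k_p [V_ov · V_SD − ½ V_SD²] = 1.8 × [1.46 × 0.84 − 0.5 × 0.84²] = 1.57 mA.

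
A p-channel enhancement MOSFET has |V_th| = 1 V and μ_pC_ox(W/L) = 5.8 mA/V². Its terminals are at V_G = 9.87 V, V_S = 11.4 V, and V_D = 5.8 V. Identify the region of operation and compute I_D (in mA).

Saturation; I_D = 0.815 mA

V_SG = V_S − V_G = 11.4 − 9.87 = 1.53 V; V_SD = V_S − V_D = 11.4 − 5.8 = 5.6 V.
V_ov = V_SG − |V_th| = 1.53 − 1 = 0.53 V.
Since V_SD = 5.6 V ≥ V_ov = 0.53 V, the device is in saturation.
I_D = ½ k_p V_ov² = 0.5 × 5.8 × 0.53² = 0.815 mA.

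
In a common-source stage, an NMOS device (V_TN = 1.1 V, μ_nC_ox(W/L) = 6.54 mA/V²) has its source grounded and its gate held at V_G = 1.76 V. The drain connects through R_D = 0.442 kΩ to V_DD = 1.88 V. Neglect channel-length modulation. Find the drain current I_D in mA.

I_D = 1.42 mA

V_GS = V_G = 1.76 V, so V_ov = 1.76 − 1.1 = 0.66 V.
Assume saturation: I_D = ½ k_n V_ov² = 0.5 × 6.54 × 0.66² = 1.42 mA, giving V_DS = V_DD − I_D R_D = 1.88 − 1.42 × 0.442 = 1.25 V.
V_DS = 1.25 V ≥ V_ov = 0.66 V, confirming saturation.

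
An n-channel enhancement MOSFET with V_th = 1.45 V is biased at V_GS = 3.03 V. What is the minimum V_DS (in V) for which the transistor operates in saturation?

V_DS,sat = 1.58 V

The boundary between triode and saturation is V_DS = V_GS − V_th = V_ov.
V_ov = 3.03 − 1.45 = 1.58 V.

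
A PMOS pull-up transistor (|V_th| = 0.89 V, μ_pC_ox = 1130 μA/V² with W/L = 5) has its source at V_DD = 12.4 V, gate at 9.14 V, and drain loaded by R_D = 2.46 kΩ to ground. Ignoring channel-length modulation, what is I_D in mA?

V_SG = V_DD − V_G = 12.4 − 9.14 = 3.26 V, so V_ov = 3.26 − 0.89 = 2.37 V.
k_p = μ_pC_ox · (W/L) = 5.65 mA/V².
Assume saturation: I_D = ½ k_p V_ov² = 0.5 × 5.65 × 2.37² = 15.9 mA, giving V_SD = V_DD − I_D R_D = 12.4 − 15.9 × 2.46 = -26.6 V.
But -26.6 V < V_ov = 2.37 V, so the device is actually in triode.
In triode I_D = k_p[V_ov V_SD − ½ V_SD²] and I_D = (V_DD − V_SD)/R_D. Equating: 6.95 V_SD² − 33.94 V_SD + 12.4 = 0, giving V_SD = 0.398 V (the root below V_ov).
I_D = (12.4 − 0.398) / 2.46 = 4.88 mA.

I_D = 4.88 mA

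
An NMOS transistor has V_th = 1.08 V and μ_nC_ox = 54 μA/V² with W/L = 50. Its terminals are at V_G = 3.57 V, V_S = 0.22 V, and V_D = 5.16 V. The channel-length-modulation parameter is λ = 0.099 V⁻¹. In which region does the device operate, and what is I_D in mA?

Saturation; I_D = 10.4 mA

V_GS = V_G − V_S = 3.57 − 0.22 = 3.35 V; V_DS = V_D − V_S = 5.16 − 0.22 = 4.94 V.
k_n = μ_nC_ox · (W/L) = 2.7 mA/V².
V_ov = V_GS − V_th = 3.35 − 1.08 = 2.27 V.
Since V_DS = 4.94 V ≥ V_ov = 2.27 V, the device is in saturation.
I_D = ½ k_n V_ov² (1 + λ V_DS) = 0.5 × 2.7 × 2.27² × (1 + 0.099 × 4.94) = 10.4 mA.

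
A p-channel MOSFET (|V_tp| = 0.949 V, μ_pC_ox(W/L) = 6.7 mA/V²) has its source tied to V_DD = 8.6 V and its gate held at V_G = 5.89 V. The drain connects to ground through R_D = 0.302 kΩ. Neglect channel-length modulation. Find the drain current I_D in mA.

V_SG = V_DD − V_G = 8.6 − 5.89 = 2.71 V, so V_ov = 2.71 − 0.949 = 1.76 V.
Assume saturation: I_D = ½ k_p V_ov² = 0.5 × 6.7 × 1.76² = 10.4 mA, giving V_SD = V_DD − I_D R_D = 8.6 − 10.4 × 0.302 = 5.46 V.
V_SD = 5.46 V ≥ V_ov = 1.76 V, confirming saturation.

I_D = 10.4 mA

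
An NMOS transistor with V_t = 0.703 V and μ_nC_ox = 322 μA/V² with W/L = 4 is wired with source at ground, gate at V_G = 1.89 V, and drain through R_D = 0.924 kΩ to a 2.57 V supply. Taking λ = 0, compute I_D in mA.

I_D = 0.907 mA

V_GS = V_G = 1.89 V, so V_ov = 1.89 − 0.703 = 1.19 V.
k_n = μ_nC_ox · (W/L) = 1.288 mA/V².
Assume saturation: I_D = ½ k_n V_ov² = 0.5 × 1.288 × 1.19² = 0.907 mA, giving V_DS = V_DD − I_D R_D = 2.57 − 0.907 × 0.924 = 1.73 V.
V_DS = 1.73 V ≥ V_ov = 1.19 V, confirming saturation.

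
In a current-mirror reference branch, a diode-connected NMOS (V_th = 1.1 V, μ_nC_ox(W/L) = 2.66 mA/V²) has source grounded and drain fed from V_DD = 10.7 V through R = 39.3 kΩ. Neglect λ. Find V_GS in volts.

With gate tied to drain, V_GS = V_DS ≥ V_GS − V_th, so the device is in saturation.
KCL at the drain: ½ k_n (V_GS − V_th)² = (V_DD − V_GS)/R.
Let x = V_GS − 1.1. Then 52.3 x² + x − 9.6 = 0, giving x = 0.419 V (positive root), so V_GS = 1.52 V.
I_D = (V_DD − V_GS)/R = (10.7 − 1.52) / 39.3 = 0.234 mA.

V_GS = 1.52 V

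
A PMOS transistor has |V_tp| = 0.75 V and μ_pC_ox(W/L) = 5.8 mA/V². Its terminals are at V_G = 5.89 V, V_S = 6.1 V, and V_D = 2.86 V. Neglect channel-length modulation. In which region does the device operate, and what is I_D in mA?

Cutoff; I_D = 0 mA

V_SG = V_S − V_G = 6.1 − 5.89 = 0.21 V; V_SD = V_S − V_D = 6.1 − 2.86 = 3.24 V.
V_SG = 0.21 V < |V_tp| = 0.75 V, so the transistor is in cutoff.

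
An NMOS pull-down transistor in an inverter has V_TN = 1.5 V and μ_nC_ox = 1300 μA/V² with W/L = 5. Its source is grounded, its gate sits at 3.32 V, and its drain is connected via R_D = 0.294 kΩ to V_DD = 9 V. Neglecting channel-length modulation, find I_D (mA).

V_GS = V_G = 3.32 V, so V_ov = 3.32 − 1.5 = 1.82 V.
k_n = μ_nC_ox · (W/L) = 6.5 mA/V².
Assume saturation: I_D = ½ k_n V_ov² = 0.5 × 6.5 × 1.82² = 10.8 mA, giving V_DS = V_DD − I_D R_D = 9 − 10.8 × 0.294 = 5.84 V.
V_DS = 5.84 V ≥ V_ov = 1.82 V, confirming saturation.

I_D = 10.8 mA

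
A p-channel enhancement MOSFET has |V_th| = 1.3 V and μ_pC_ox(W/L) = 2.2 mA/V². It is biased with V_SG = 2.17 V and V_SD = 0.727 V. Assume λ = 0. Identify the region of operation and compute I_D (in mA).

V_ov = V_SG − |V_th| = 2.17 − 1.3 = 0.87 V.
Since V_SD = 0.727 V < V_ov = 0.87 V, the device is in the triode region.
I_D = k_p [V_ov · V_SD − ½ V_SD²] = 2.2 × [0.87 × 0.727 − 0.5 × 0.727²] = 0.81 mA.

Triode; I_D = 0.810 mA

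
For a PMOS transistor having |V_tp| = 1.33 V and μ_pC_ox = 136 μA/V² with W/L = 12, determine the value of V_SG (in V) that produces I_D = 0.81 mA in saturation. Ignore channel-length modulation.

V_SG = 2.33 V

k_p = μ_pC_ox · (W/L) = 1.632 mA/V².
In saturation I_D = ½ k_p (V_SG − |V_tp|)², so V_SG − |V_tp| = √(2 I_D / k_p) = √(2 × 0.81 / 1.632) = 0.996 V.
V_SG = 1.33 + 0.996 = 2.33 V.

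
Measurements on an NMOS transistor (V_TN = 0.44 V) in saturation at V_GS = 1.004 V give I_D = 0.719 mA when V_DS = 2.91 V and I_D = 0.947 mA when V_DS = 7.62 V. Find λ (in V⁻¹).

With V_GS fixed, I_D ∝ (1 + λ V_DS) in saturation, so I_D2/I_D1 = (1 + λ V_DS2)/(1 + λ V_DS1).
0.947/0.719 = 1.317 = (1 + 7.62 λ)/(1 + 2.91 λ).
Solving: λ (I_D1 V_DS2 − I_D2 V_DS1) = I_D2 − I_D1, so λ = (0.947 − 0.719) / (0.719 × 7.62 − 0.947 × 2.91) = 0.228 / 2.72 = 0.0837 V⁻¹.

λ = 0.0837 V⁻¹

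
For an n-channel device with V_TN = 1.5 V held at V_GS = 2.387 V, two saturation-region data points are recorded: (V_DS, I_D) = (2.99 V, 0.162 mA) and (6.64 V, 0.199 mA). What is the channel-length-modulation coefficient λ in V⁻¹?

With V_GS fixed, I_D ∝ (1 + λ V_DS) in saturation, so I_D2/I_D1 = (1 + λ V_DS2)/(1 + λ V_DS1).
0.199/0.162 = 1.228 = (1 + 6.64 λ)/(1 + 2.99 λ).
Solving: λ (I_D1 V_DS2 − I_D2 V_DS1) = I_D2 − I_D1, so λ = (0.199 − 0.162) / (0.162 × 6.64 − 0.199 × 2.99) = 0.037 / 0.481 = 0.077 V⁻¹.

λ = 0.0770 V⁻¹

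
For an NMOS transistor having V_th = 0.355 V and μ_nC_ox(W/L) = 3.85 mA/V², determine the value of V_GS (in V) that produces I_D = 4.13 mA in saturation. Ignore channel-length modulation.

V_GS = 1.82 V

In saturation I_D = ½ k_n (V_GS − V_th)², so V_GS − V_th = √(2 I_D / k_n) = √(2 × 4.13 / 3.85) = 1.46 V.
V_GS = 0.355 + 1.46 = 1.82 V.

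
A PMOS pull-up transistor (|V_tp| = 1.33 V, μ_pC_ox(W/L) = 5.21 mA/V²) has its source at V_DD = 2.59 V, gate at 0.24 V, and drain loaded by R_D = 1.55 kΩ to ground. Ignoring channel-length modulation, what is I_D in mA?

I_D = 1.46 mA

V_SG = V_DD − V_G = 2.59 − 0.24 = 2.35 V, so V_ov = 2.35 − 1.33 = 1.02 V.
Assume saturation: I_D = ½ k_p V_ov² = 0.5 × 5.21 × 1.02² = 2.71 mA, giving V_SD = V_DD − I_D R_D = 2.59 − 2.71 × 1.55 = -1.61 V.
But -1.61 V < V_ov = 1.02 V, so the device is actually in triode.
In triode I_D = k_p[V_ov V_SD − ½ V_SD²] and I_D = (V_DD − V_SD)/R_D. Equating: 4.04 V_SD² − 9.237 V_SD + 2.59 = 0, giving V_SD = 0.327 V (the root below V_ov).
I_D = (2.59 − 0.327) / 1.55 = 1.46 mA.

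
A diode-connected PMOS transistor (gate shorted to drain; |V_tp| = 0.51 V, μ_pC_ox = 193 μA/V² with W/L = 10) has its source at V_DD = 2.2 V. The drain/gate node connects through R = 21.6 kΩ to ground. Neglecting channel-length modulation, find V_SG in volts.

With gate tied to drain, V_SG = V_SD ≥ V_SG − |V_tp|, so the device is in saturation.
k_p = μ_pC_ox · (W/L) = 1.93 mA/V².
KCL at the drain: ½ k_p (V_SG − |V_tp|)² = (V_DD − V_SG)/R.
Let x = V_SG − 0.51. Then 20.8 x² + x − 1.69 = 0, giving x = 0.262 V (positive root), so V_SG = 0.772 V.
I_D = (V_DD − V_SG)/R = (2.2 − 0.772) / 21.6 = 0.0661 mA.

V_SG = 0.772 V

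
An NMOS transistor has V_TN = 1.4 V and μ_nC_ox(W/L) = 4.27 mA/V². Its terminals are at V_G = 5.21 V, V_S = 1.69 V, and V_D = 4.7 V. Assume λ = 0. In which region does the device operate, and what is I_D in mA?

V_GS = V_G − V_S = 5.21 − 1.69 = 3.52 V; V_DS = V_D − V_S = 4.7 − 1.69 = 3.01 V.
V_ov = V_GS − V_TN = 3.52 − 1.4 = 2.12 V.
Since V_DS = 3.01 V ≥ V_ov = 2.12 V, the device is in saturation.
I_D = ½ k_n V_ov² = 0.5 × 4.27 × 2.12² = 9.6 mA.

Saturation; I_D = 9.60 mA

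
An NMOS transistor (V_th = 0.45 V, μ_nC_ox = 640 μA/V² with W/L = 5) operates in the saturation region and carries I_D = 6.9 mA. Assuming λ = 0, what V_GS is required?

V_GS = 2.53 V

k_n = μ_nC_ox · (W/L) = 3.2 mA/V².
In saturation I_D = ½ k_n (V_GS − V_th)², so V_GS − V_th = √(2 I_D / k_n) = √(2 × 6.9 / 3.2) = 2.08 V.
V_GS = 0.45 + 2.08 = 2.53 V.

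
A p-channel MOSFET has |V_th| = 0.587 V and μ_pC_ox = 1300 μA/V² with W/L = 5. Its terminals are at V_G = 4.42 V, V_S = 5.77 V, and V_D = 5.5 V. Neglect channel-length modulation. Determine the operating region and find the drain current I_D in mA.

V_SG = V_S − V_G = 5.77 − 4.42 = 1.35 V; V_SD = V_S − V_D = 5.77 − 5.5 = 0.27 V.
k_p = μ_pC_ox · (W/L) = 6.5 mA/V².
V_ov = V_SG − |V_th| = 1.35 − 0.587 = 0.763 V.
Since V_SD = 0.27 V < V_ov = 0.763 V, the device is in the triode region.
I_D = k_p [V_ov · V_SD − ½ V_SD²] = 6.5 × [0.763 × 0.27 − 0.5 × 0.27²] = 1.1 mA.

Triode; I_D = 1.10 mA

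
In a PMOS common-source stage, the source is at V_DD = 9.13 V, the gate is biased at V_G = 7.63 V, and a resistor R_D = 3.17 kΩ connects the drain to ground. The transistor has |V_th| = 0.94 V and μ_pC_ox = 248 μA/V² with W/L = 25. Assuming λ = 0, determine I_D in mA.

I_D = 0.972 mA

V_SG = V_DD − V_G = 9.13 − 7.63 = 1.5 V, so V_ov = 1.5 − 0.94 = 0.56 V.
k_p = μ_pC_ox · (W/L) = 6.2 mA/V².
Assume saturation: I_D = ½ k_p V_ov² = 0.5 × 6.2 × 0.56² = 0.972 mA, giving V_SD = V_DD − I_D R_D = 9.13 − 0.972 × 3.17 = 6.05 V.
V_SD = 6.05 V ≥ V_ov = 0.56 V, confirming saturation.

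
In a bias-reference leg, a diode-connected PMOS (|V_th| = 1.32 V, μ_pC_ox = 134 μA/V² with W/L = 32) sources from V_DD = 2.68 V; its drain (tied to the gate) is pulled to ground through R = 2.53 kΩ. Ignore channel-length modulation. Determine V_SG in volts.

V_SG = 1.74 V

With gate tied to drain, V_SG = V_SD ≥ V_SG − |V_th|, so the device is in saturation.
k_p = μ_pC_ox · (W/L) = 4.288 mA/V².
KCL at the drain: ½ k_p (V_SG − |V_th|)² = (V_DD − V_SG)/R.
Let x = V_SG − 1.32. Then 5.42 x² + x − 1.36 = 0, giving x = 0.417 V (positive root), so V_SG = 1.74 V.
I_D = (V_DD − V_SG)/R = (2.68 − 1.74) / 2.53 = 0.373 mA.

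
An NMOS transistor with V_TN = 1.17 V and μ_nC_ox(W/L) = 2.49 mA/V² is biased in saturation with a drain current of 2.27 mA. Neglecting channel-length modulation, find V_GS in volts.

V_GS = 2.52 V

In saturation I_D = ½ k_n (V_GS − V_TN)², so V_GS − V_TN = √(2 I_D / k_n) = √(2 × 2.27 / 2.49) = 1.35 V.
V_GS = 1.17 + 1.35 = 2.52 V.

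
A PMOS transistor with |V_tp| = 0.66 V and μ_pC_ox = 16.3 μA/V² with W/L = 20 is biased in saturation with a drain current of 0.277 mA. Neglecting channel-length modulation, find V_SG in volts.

k_p = μ_pC_ox · (W/L) = 0.326 mA/V².
In saturation I_D = ½ k_p (V_SG − |V_tp|)², so V_SG − |V_tp| = √(2 I_D / k_p) = √(2 × 0.277 / 0.326) = 1.3 V.
V_SG = 0.66 + 1.3 = 1.96 V.

V_SG = 1.96 V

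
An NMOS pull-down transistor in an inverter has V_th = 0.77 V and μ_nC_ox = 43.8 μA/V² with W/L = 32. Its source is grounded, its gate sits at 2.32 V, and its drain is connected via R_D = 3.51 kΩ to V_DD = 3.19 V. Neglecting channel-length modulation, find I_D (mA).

V_GS = V_G = 2.32 V, so V_ov = 2.32 − 0.77 = 1.55 V.
k_n = μ_nC_ox · (W/L) = 1.402 mA/V².
Assume saturation: I_D = ½ k_n V_ov² = 0.5 × 1.402 × 1.55² = 1.68 mA, giving V_DS = V_DD − I_D R_D = 3.19 − 1.68 × 3.51 = -2.72 V.
But -2.72 V < V_ov = 1.55 V, so the device is actually in triode.
In triode I_D = k_n[V_ov V_DS − ½ V_DS²] and I_D = (V_DD − V_DS)/R_D. Equating: 2.46 V_DS² − 8.625 V_DS + 3.19 = 0, giving V_DS = 0.42 V (the root below V_ov).
I_D = (3.19 − 0.42) / 3.51 = 0.789 mA.

I_D = 0.789 mA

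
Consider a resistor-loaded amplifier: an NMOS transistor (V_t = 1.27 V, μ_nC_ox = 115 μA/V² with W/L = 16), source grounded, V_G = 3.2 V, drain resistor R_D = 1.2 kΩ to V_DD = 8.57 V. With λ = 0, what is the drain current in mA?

I_D = 3.43 mA

V_GS = V_G = 3.2 V, so V_ov = 3.2 − 1.27 = 1.93 V.
k_n = μ_nC_ox · (W/L) = 1.84 mA/V².
Assume saturation: I_D = ½ k_n V_ov² = 0.5 × 1.84 × 1.93² = 3.43 mA, giving V_DS = V_DD − I_D R_D = 8.57 − 3.43 × 1.2 = 4.46 V.
V_DS = 4.46 V ≥ V_ov = 1.93 V, confirming saturation.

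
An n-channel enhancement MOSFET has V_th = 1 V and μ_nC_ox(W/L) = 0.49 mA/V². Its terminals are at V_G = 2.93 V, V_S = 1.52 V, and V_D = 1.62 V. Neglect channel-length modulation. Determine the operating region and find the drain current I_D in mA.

Triode; I_D = 0.0176 mA

V_GS = V_G − V_S = 2.93 − 1.52 = 1.41 V; V_DS = V_D − V_S = 1.62 − 1.52 = 0.1 V.
V_ov = V_GS − V_th = 1.41 − 1 = 0.41 V.
Since V_DS = 0.1 V < V_ov = 0.41 V, the device is in the triode region.
I_D = k_n [V_ov · V_DS − ½ V_DS²] = 0.49 × [0.41 × 0.1 − 0.5 × 0.1²] = 0.0176 mA.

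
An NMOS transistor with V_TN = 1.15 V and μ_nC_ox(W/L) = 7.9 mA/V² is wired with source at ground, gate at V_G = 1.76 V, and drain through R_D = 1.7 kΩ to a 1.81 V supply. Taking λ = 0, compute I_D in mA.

V_GS = V_G = 1.76 V, so V_ov = 1.76 − 1.15 = 0.61 V.
Assume saturation: I_D = ½ k_n V_ov² = 0.5 × 7.9 × 0.61² = 1.47 mA, giving V_DS = V_DD − I_D R_D = 1.81 − 1.47 × 1.7 = -0.689 V.
But -0.689 V < V_ov = 0.61 V, so the device is actually in triode.
In triode I_D = k_n[V_ov V_DS − ½ V_DS²] and I_D = (V_DD − V_DS)/R_D. Equating: 6.71 V_DS² − 9.192 V_DS + 1.81 = 0, giving V_DS = 0.238 V (the root below V_ov).
I_D = (1.81 − 0.238) / 1.7 = 0.924 mA.

I_D = 0.924 mA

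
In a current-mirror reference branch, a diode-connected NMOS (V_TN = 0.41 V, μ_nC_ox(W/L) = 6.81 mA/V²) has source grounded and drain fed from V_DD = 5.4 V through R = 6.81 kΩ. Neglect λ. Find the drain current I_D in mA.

I_D = 0.668 mA

With gate tied to drain, V_GS = V_DS ≥ V_GS − V_TN, so the device is in saturation.
KCL at the drain: ½ k_n (V_GS − V_TN)² = (V_DD − V_GS)/R.
Let x = V_GS − 0.41. Then 23.2 x² + x − 4.99 = 0, giving x = 0.443 V (positive root), so V_GS = 0.853 V.
I_D = (V_DD − V_GS)/R = (5.4 − 0.853) / 6.81 = 0.668 mA.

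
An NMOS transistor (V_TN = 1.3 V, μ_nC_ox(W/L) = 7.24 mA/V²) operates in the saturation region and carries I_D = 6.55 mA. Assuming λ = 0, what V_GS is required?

V_GS = 2.65 V

In saturation I_D = ½ k_n (V_GS − V_TN)², so V_GS − V_TN = √(2 I_D / k_n) = √(2 × 6.55 / 7.24) = 1.35 V.
V_GS = 1.3 + 1.35 = 2.65 V.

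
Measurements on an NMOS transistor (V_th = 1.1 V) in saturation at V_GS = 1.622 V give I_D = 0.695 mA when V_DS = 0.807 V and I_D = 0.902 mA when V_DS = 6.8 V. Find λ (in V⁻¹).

With V_GS fixed, I_D ∝ (1 + λ V_DS) in saturation, so I_D2/I_D1 = (1 + λ V_DS2)/(1 + λ V_DS1).
0.902/0.695 = 1.298 = (1 + 6.8 λ)/(1 + 0.807 λ).
Solving: λ (I_D1 V_DS2 − I_D2 V_DS1) = I_D2 − I_D1, so λ = (0.902 − 0.695) / (0.695 × 6.8 − 0.902 × 0.807) = 0.207 / 4 = 0.0518 V⁻¹.

λ = 0.0518 V⁻¹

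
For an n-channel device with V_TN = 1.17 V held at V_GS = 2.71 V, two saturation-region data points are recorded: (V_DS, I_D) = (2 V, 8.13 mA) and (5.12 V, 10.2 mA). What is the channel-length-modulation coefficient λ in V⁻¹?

With V_GS fixed, I_D ∝ (1 + λ V_DS) in saturation, so I_D2/I_D1 = (1 + λ V_DS2)/(1 + λ V_DS1).
10.2/8.13 = 1.255 = (1 + 5.12 λ)/(1 + 2 λ).
Solving: λ (I_D1 V_DS2 − I_D2 V_DS1) = I_D2 − I_D1, so λ = (10.2 − 8.13) / (8.13 × 5.12 − 10.2 × 2) = 2.07 / 21.2 = 0.0975 V⁻¹.

λ = 0.0975 V⁻¹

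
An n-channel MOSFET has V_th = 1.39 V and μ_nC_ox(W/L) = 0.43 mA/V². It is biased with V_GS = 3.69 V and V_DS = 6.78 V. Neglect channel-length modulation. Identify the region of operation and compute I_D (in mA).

V_ov = V_GS − V_th = 3.69 − 1.39 = 2.3 V.
Since V_DS = 6.78 V ≥ V_ov = 2.3 V, the device is in saturation.
I_D = ½ k_n V_ov² = 0.5 × 0.43 × 2.3² = 1.14 mA.

Saturation; I_D = 1.14 mA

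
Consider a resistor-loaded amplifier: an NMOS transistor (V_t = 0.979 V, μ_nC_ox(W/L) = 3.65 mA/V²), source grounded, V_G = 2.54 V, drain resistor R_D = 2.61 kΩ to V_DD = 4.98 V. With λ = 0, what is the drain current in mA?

I_D = 1.77 mA

V_GS = V_G = 2.54 V, so V_ov = 2.54 − 0.979 = 1.56 V.
Assume saturation: I_D = ½ k_n V_ov² = 0.5 × 3.65 × 1.56² = 4.45 mA, giving V_DS = V_DD − I_D R_D = 4.98 − 4.45 × 2.61 = -6.63 V.
But -6.63 V < V_ov = 1.56 V, so the device is actually in triode.
In triode I_D = k_n[V_ov V_DS − ½ V_DS²] and I_D = (V_DD − V_DS)/R_D. Equating: 4.76 V_DS² − 15.87 V_DS + 4.98 = 0, giving V_DS = 0.351 V (the root below V_ov).
I_D = (4.98 − 0.351) / 2.61 = 1.77 mA.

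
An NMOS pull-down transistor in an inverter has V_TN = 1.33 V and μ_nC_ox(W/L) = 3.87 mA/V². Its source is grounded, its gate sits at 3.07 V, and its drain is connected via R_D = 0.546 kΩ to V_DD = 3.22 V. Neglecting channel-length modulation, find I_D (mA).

I_D = 4.34 mA

V_GS = V_G = 3.07 V, so V_ov = 3.07 − 1.33 = 1.74 V.
Assume saturation: I_D = ½ k_n V_ov² = 0.5 × 3.87 × 1.74² = 5.86 mA, giving V_DS = V_DD − I_D R_D = 3.22 − 5.86 × 0.546 = 0.0213 V.
But 0.0213 V < V_ov = 1.74 V, so the device is actually in triode.
In triode I_D = k_n[V_ov V_DS − ½ V_DS²] and I_D = (V_DD − V_DS)/R_D. Equating: 1.06 V_DS² − 4.677 V_DS + 3.22 = 0, giving V_DS = 0.853 V (the root below V_ov).
I_D = (3.22 − 0.853) / 0.546 = 4.34 mA.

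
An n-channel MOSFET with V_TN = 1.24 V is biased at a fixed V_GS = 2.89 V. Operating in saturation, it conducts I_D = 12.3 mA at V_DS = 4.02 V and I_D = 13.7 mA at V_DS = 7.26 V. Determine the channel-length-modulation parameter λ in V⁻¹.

λ = 0.0409 V⁻¹

With V_GS fixed, I_D ∝ (1 + λ V_DS) in saturation, so I_D2/I_D1 = (1 + λ V_DS2)/(1 + λ V_DS1).
13.7/12.3 = 1.114 = (1 + 7.26 λ)/(1 + 4.02 λ).
Solving: λ (I_D1 V_DS2 − I_D2 V_DS1) = I_D2 − I_D1, so λ = (13.7 − 12.3) / (12.3 × 7.26 − 13.7 × 4.02) = 1.4 / 34.2 = 0.0409 V⁻¹.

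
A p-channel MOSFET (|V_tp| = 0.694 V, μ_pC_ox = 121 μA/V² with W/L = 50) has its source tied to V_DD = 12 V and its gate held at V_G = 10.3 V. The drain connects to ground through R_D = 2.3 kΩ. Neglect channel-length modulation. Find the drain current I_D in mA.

I_D = 3.06 mA

V_SG = V_DD − V_G = 12 − 10.3 = 1.7 V, so V_ov = 1.7 − 0.694 = 1.01 V.
k_p = μ_pC_ox · (W/L) = 6.05 mA/V².
Assume saturation: I_D = ½ k_p V_ov² = 0.5 × 6.05 × 1.01² = 3.06 mA, giving V_SD = V_DD − I_D R_D = 12 − 3.06 × 2.3 = 4.96 V.
V_SD = 4.96 V ≥ V_ov = 1.01 V, confirming saturation.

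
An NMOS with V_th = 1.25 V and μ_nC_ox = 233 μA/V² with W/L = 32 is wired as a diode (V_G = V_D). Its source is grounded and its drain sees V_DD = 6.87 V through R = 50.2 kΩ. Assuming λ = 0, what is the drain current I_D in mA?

I_D = 0.109 mA

With gate tied to drain, V_GS = V_DS ≥ V_GS − V_th, so the device is in saturation.
k_n = μ_nC_ox · (W/L) = 7.456 mA/V².
KCL at the drain: ½ k_n (V_GS − V_th)² = (V_DD − V_GS)/R.
Let x = V_GS − 1.25. Then 187 x² + x − 5.62 = 0, giving x = 0.171 V (positive root), so V_GS = 1.42 V.
I_D = (V_DD − V_GS)/R = (6.87 − 1.42) / 50.2 = 0.109 mA.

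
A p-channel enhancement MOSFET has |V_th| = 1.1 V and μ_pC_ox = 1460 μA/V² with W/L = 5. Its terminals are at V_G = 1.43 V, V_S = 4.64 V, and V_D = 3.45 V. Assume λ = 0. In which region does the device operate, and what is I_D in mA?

Triode; I_D = 13.2 mA

V_SG = V_S − V_G = 4.64 − 1.43 = 3.21 V; V_SD = V_S − V_D = 4.64 − 3.45 = 1.19 V.
k_p = μ_pC_ox · (W/L) = 7.3 mA/V².
V_ov = V_SG − |V_th| = 3.21 − 1.1 = 2.11 V.
Since V_SD = 1.19 V < V_ov = 2.11 V, the device is in the triode region.
I_D = k_p [V_ov · V_SD − ½ V_SD²] = 7.3 × [2.11 × 1.19 − 0.5 × 1.19²] = 13.2 mA.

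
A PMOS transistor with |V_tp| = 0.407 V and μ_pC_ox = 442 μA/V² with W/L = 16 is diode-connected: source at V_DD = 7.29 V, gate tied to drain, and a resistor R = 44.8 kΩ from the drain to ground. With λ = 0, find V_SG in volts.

V_SG = 0.612 V

With gate tied to drain, V_SG = V_SD ≥ V_SG − |V_tp|, so the device is in saturation.
k_p = μ_pC_ox · (W/L) = 7.072 mA/V².
KCL at the drain: ½ k_p (V_SG − |V_tp|)² = (V_DD − V_SG)/R.
Let x = V_SG − 0.407. Then 158 x² + x − 6.883 = 0, giving x = 0.205 V (positive root), so V_SG = 0.612 V.
I_D = (V_DD − V_SG)/R = (7.29 − 0.612) / 44.8 = 0.149 mA.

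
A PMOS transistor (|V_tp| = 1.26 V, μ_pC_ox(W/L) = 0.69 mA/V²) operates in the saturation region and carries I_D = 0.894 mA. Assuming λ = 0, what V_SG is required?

In saturation I_D = ½ k_p (V_SG − |V_tp|)², so V_SG − |V_tp| = √(2 I_D / k_p) = √(2 × 0.894 / 0.69) = 1.61 V.
V_SG = 1.26 + 1.61 = 2.87 V.

V_SG = 2.87 V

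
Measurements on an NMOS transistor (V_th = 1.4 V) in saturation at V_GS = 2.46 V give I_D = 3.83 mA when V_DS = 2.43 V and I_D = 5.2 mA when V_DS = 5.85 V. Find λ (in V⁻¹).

With V_GS fixed, I_D ∝ (1 + λ V_DS) in saturation, so I_D2/I_D1 = (1 + λ V_DS2)/(1 + λ V_DS1).
5.2/3.83 = 1.358 = (1 + 5.85 λ)/(1 + 2.43 λ).
Solving: λ (I_D1 V_DS2 − I_D2 V_DS1) = I_D2 − I_D1, so λ = (5.2 − 3.83) / (3.83 × 5.85 − 5.2 × 2.43) = 1.37 / 9.77 = 0.14 V⁻¹.

λ = 0.140 V⁻¹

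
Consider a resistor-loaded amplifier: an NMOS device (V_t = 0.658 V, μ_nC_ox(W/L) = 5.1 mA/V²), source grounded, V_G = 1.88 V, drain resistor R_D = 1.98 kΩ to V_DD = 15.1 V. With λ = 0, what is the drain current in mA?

I_D = 3.81 mA

V_GS = V_G = 1.88 V, so V_ov = 1.88 − 0.658 = 1.22 V.
Assume saturation: I_D = ½ k_n V_ov² = 0.5 × 5.1 × 1.22² = 3.81 mA, giving V_DS = V_DD − I_D R_D = 15.1 − 3.81 × 1.98 = 7.56 V.
V_DS = 7.56 V ≥ V_ov = 1.22 V, confirming saturation.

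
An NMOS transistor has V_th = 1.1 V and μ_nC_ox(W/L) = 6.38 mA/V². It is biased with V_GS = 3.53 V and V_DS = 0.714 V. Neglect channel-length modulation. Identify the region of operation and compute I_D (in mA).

Triode; I_D = 9.44 mA

V_ov = V_GS − V_th = 3.53 − 1.1 = 2.43 V.
Since V_DS = 0.714 V < V_ov = 2.43 V, the device is in the triode region.
I_D = k_n [V_ov · V_DS − ½ V_DS²] = 6.38 × [2.43 × 0.714 − 0.5 × 0.714²] = 9.44 mA.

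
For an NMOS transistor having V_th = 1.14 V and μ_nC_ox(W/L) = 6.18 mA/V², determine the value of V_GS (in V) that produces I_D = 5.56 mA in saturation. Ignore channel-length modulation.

V_GS = 2.48 V

In saturation I_D = ½ k_n (V_GS − V_th)², so V_GS − V_th = √(2 I_D / k_n) = √(2 × 5.56 / 6.18) = 1.34 V.
V_GS = 1.14 + 1.34 = 2.48 V.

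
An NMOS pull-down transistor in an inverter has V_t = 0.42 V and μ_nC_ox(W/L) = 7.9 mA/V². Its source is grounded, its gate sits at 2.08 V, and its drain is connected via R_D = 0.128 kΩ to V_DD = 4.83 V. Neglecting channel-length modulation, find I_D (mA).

V_GS = V_G = 2.08 V, so V_ov = 2.08 − 0.42 = 1.66 V.
Assume saturation: I_D = ½ k_n V_ov² = 0.5 × 7.9 × 1.66² = 10.9 mA, giving V_DS = V_DD − I_D R_D = 4.83 − 10.9 × 0.128 = 3.44 V.
V_DS = 3.44 V ≥ V_ov = 1.66 V, confirming saturation.

I_D = 10.9 mA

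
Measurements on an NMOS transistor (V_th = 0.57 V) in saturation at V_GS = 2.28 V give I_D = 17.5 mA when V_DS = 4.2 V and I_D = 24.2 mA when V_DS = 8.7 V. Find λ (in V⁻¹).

λ = 0.132 V⁻¹

With V_GS fixed, I_D ∝ (1 + λ V_DS) in saturation, so I_D2/I_D1 = (1 + λ V_DS2)/(1 + λ V_DS1).
24.2/17.5 = 1.383 = (1 + 8.7 λ)/(1 + 4.2 λ).
Solving: λ (I_D1 V_DS2 − I_D2 V_DS1) = I_D2 − I_D1, so λ = (24.2 − 17.5) / (17.5 × 8.7 − 24.2 × 4.2) = 6.7 / 50.6 = 0.132 V⁻¹.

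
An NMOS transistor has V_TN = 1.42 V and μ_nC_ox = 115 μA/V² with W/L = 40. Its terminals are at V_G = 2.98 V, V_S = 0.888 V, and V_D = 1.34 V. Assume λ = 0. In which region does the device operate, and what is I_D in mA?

V_GS = V_G − V_S = 2.98 − 0.888 = 2.09 V; V_DS = V_D − V_S = 1.34 − 0.888 = 0.452 V.
k_n = μ_nC_ox · (W/L) = 4.6 mA/V².
V_ov = V_GS − V_TN = 2.09 − 1.42 = 0.672 V.
Since V_DS = 0.452 V < V_ov = 0.672 V, the device is in the triode region.
I_D = k_n [V_ov · V_DS − ½ V_DS²] = 4.6 × [0.672 × 0.452 − 0.5 × 0.452²] = 0.927 mA.

Triode; I_D = 0.927 mA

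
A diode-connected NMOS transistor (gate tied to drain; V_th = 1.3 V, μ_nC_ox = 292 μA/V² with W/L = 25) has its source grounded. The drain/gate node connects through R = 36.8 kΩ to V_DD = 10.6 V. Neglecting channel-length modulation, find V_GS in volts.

V_GS = 1.56 V

With gate tied to drain, V_GS = V_DS ≥ V_GS − V_th, so the device is in saturation.
k_n = μ_nC_ox · (W/L) = 7.3 mA/V².
KCL at the drain: ½ k_n (V_GS − V_th)² = (V_DD − V_GS)/R.
Let x = V_GS − 1.3. Then 134 x² + x − 9.3 = 0, giving x = 0.259 V (positive root), so V_GS = 1.56 V.
I_D = (V_DD − V_GS)/R = (10.6 − 1.56) / 36.8 = 0.246 mA.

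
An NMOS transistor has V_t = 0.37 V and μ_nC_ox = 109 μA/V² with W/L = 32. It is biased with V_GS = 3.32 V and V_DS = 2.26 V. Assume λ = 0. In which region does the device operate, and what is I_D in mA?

Triode; I_D = 14.3 mA

k_n = μ_nC_ox · (W/L) = 3.488 mA/V².
V_ov = V_GS − V_t = 3.32 − 0.37 = 2.95 V.
Since V_DS = 2.26 V < V_ov = 2.95 V, the device is in the triode region.
I_D = k_n [V_ov · V_DS − ½ V_DS²] = 3.488 × [2.95 × 2.26 − 0.5 × 2.26²] = 14.3 mA.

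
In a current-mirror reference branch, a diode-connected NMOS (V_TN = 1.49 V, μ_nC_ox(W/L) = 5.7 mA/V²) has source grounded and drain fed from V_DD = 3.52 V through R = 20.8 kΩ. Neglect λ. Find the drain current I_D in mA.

With gate tied to drain, V_GS = V_DS ≥ V_GS − V_TN, so the device is in saturation.
KCL at the drain: ½ k_n (V_GS − V_TN)² = (V_DD − V_GS)/R.
Let x = V_GS − 1.49. Then 59.3 x² + x − 2.03 = 0, giving x = 0.177 V (positive root), so V_GS = 1.67 V.
I_D = (V_DD − V_GS)/R = (3.52 − 1.67) / 20.8 = 0.0891 mA.

I_D = 0.0891 mA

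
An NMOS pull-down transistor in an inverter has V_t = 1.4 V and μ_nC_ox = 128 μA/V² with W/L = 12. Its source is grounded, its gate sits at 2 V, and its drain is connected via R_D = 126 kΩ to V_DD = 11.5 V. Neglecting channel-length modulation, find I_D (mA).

V_GS = V_G = 2 V, so V_ov = 2 − 1.4 = 0.6 V.
k_n = μ_nC_ox · (W/L) = 1.536 mA/V².
Assume saturation: I_D = ½ k_n V_ov² = 0.5 × 1.536 × 0.6² = 0.276 mA, giving V_DS = V_DD − I_D R_D = 11.5 − 0.276 × 126 = -23.3 V.
But -23.3 V < V_ov = 0.6 V, so the device is actually in triode.
In triode I_D = k_n[V_ov V_DS − ½ V_DS²] and I_D = (V_DD − V_DS)/R_D. Equating: 96.8 V_DS² − 117.1 V_DS + 11.5 = 0, giving V_DS = 0.108 V (the root below V_ov).
I_D = (11.5 − 0.108) / 126 = 0.0904 mA.

I_D = 0.0904 mA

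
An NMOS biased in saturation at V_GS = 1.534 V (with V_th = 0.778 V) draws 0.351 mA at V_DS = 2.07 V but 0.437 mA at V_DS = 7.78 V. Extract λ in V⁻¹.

With V_GS fixed, I_D ∝ (1 + λ V_DS) in saturation, so I_D2/I_D1 = (1 + λ V_DS2)/(1 + λ V_DS1).
0.437/0.351 = 1.245 = (1 + 7.78 λ)/(1 + 2.07 λ).
Solving: λ (I_D1 V_DS2 − I_D2 V_DS1) = I_D2 − I_D1, so λ = (0.437 − 0.351) / (0.351 × 7.78 − 0.437 × 2.07) = 0.086 / 1.83 = 0.0471 V⁻¹.

λ = 0.0471 V⁻¹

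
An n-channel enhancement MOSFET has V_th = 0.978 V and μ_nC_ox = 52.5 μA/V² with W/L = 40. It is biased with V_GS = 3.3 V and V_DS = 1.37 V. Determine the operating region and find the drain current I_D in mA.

Triode; I_D = 4.71 mA

k_n = μ_nC_ox · (W/L) = 2.1 mA/V².
V_ov = V_GS − V_th = 3.3 − 0.978 = 2.32 V.
Since V_DS = 1.37 V < V_ov = 2.32 V, the device is in the triode region.
I_D = k_n [V_ov · V_DS − ½ V_DS²] = 2.1 × [2.32 × 1.37 − 0.5 × 1.37²] = 4.71 mA.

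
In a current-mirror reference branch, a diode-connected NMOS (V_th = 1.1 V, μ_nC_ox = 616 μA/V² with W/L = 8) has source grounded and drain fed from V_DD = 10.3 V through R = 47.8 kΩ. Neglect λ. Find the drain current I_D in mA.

I_D = 0.187 mA

With gate tied to drain, V_GS = V_DS ≥ V_GS − V_th, so the device is in saturation.
k_n = μ_nC_ox · (W/L) = 4.928 mA/V².
KCL at the drain: ½ k_n (V_GS − V_th)² = (V_DD − V_GS)/R.
Let x = V_GS − 1.1. Then 118 x² + x − 9.2 = 0, giving x = 0.275 V (positive root), so V_GS = 1.38 V.
I_D = (V_DD − V_GS)/R = (10.3 − 1.38) / 47.8 = 0.187 mA.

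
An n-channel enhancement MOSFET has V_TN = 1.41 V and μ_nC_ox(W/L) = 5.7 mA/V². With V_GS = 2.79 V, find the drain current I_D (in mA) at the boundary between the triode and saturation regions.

At the boundary V_DS = V_ov = V_GS − V_TN = 2.79 − 1.41 = 1.38 V.
I_D = ½ k_n V_ov² = 0.5 × 5.7 × 1.38² = 5.43 mA.

I_D = 5.43 mA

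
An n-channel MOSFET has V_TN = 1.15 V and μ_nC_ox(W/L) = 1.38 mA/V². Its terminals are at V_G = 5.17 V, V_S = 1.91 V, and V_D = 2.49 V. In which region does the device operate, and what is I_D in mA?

Triode; I_D = 1.46 mA

V_GS = V_G − V_S = 5.17 − 1.91 = 3.26 V; V_DS = V_D − V_S = 2.49 − 1.91 = 0.58 V.
V_ov = V_GS − V_TN = 3.26 − 1.15 = 2.11 V.
Since V_DS = 0.58 V < V_ov = 2.11 V, the device is in the triode region.
I_D = k_n [V_ov · V_DS − ½ V_DS²] = 1.38 × [2.11 × 0.58 − 0.5 × 0.58²] = 1.46 mA.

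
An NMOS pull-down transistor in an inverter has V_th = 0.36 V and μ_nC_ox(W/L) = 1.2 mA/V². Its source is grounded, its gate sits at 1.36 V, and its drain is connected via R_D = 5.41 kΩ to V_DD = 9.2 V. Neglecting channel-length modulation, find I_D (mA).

V_GS = V_G = 1.36 V, so V_ov = 1.36 − 0.36 = 1 V.
Assume saturation: I_D = ½ k_n V_ov² = 0.5 × 1.2 × 1² = 0.6 mA, giving V_DS = V_DD − I_D R_D = 9.2 − 0.6 × 5.41 = 5.95 V.
V_DS = 5.95 V ≥ V_ov = 1 V, confirming saturation.

I_D = 0.600 mA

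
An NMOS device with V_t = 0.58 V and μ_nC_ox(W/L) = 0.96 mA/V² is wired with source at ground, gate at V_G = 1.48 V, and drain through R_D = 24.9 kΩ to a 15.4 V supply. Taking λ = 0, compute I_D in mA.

I_D = 0.389 mA

V_GS = V_G = 1.48 V, so V_ov = 1.48 − 0.58 = 0.9 V.
Assume saturation: I_D = ½ k_n V_ov² = 0.5 × 0.96 × 0.9² = 0.389 mA, giving V_DS = V_DD − I_D R_D = 15.4 − 0.389 × 24.9 = 5.72 V.
V_DS = 5.72 V ≥ V_ov = 0.9 V, confirming saturation.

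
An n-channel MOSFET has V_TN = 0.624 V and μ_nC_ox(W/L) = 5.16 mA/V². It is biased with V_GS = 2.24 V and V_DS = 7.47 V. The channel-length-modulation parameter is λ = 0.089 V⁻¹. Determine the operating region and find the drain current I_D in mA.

V_ov = V_GS − V_TN = 2.24 − 0.624 = 1.62 V.
Since V_DS = 7.47 V ≥ V_ov = 1.62 V, the device is in saturation.
I_D = ½ k_n V_ov² (1 + λ V_DS) = 0.5 × 5.16 × 1.62² × (1 + 0.089 × 7.47) = 11.2 mA.

Saturation; I_D = 11.2 mA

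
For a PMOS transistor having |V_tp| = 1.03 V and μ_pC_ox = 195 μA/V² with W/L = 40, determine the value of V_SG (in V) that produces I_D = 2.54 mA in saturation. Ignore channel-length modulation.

V_SG = 1.84 V

k_p = μ_pC_ox · (W/L) = 7.8 mA/V².
In saturation I_D = ½ k_p (V_SG − |V_tp|)², so V_SG − |V_tp| = √(2 I_D / k_p) = √(2 × 2.54 / 7.8) = 0.807 V.
V_SG = 1.03 + 0.807 = 1.84 V.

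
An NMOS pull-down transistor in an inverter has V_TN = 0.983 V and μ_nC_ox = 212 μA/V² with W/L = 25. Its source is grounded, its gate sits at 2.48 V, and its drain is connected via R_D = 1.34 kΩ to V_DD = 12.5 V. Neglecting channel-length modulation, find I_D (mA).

V_GS = V_G = 2.48 V, so V_ov = 2.48 − 0.983 = 1.5 V.
k_n = μ_nC_ox · (W/L) = 5.3 mA/V².
Assume saturation: I_D = ½ k_n V_ov² = 0.5 × 5.3 × 1.5² = 5.94 mA, giving V_DS = V_DD − I_D R_D = 12.5 − 5.94 × 1.34 = 4.54 V.
V_DS = 4.54 V ≥ V_ov = 1.5 V, confirming saturation.

I_D = 5.94 mA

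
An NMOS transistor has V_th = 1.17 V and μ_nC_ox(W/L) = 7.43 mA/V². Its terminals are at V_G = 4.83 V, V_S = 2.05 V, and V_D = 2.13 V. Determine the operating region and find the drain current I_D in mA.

V_GS = V_G − V_S = 4.83 − 2.05 = 2.78 V; V_DS = V_D − V_S = 2.13 − 2.05 = 0.08 V.
V_ov = V_GS − V_th = 2.78 − 1.17 = 1.61 V.
Since V_DS = 0.08 V < V_ov = 1.61 V, the device is in the triode region.
I_D = k_n [V_ov · V_DS − ½ V_DS²] = 7.43 × [1.61 × 0.08 − 0.5 × 0.08²] = 0.933 mA.

Triode; I_D = 0.933 mA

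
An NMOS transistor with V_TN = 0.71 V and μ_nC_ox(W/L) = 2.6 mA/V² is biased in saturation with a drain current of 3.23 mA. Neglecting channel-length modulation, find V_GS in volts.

V_GS = 2.29 V

In saturation I_D = ½ k_n (V_GS − V_TN)², so V_GS − V_TN = √(2 I_D / k_n) = √(2 × 3.23 / 2.6) = 1.58 V.
V_GS = 0.71 + 1.58 = 2.29 V.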